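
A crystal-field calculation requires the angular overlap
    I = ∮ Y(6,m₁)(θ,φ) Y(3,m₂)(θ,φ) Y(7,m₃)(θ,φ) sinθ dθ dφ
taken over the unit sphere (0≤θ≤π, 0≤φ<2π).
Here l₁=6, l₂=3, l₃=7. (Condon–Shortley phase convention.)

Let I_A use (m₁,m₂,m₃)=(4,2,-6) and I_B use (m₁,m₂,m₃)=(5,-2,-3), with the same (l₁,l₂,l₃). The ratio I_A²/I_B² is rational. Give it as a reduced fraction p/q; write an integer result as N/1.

832/361

l's match ⇒ only the (l;m) 3-j factors differ between A and B.
A: triangle coeff Δ(6,3,7) = 1/2042040; Σ_t [1,2]: t=1:−1/8709120 t=2:+1/43545600 = -1/10886400; (3j)²=8/357 [(6 3 7; 4 2 -6)], sign=+1
B: triangle coeff Δ(6,3,7) = 1/2042040; Σ_t [0,1]: t=0:+1/4354560 t=1:−1/87091200 = 19/87091200; (3j)²=361/37128 [(6 3 7; 5 -2 -3)], sign=+1
I_A²/I_B² = (8/357)/(361/37128) = 832/361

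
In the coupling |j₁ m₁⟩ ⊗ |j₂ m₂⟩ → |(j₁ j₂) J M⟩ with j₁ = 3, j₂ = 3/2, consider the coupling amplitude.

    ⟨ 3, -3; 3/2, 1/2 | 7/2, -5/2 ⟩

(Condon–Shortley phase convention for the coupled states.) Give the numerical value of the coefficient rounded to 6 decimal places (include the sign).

√[8·1!5!2!/9! · 0!6!2!1!1!6!] = √(38400/7)
  +(−1)^1/∏(1,0,5,1,0,1)! = -1/120  (running -1/120)
⟨..|..⟩ = √(38400/7)·(-1/120) = -0.617213

−√(8/21) = -0.617213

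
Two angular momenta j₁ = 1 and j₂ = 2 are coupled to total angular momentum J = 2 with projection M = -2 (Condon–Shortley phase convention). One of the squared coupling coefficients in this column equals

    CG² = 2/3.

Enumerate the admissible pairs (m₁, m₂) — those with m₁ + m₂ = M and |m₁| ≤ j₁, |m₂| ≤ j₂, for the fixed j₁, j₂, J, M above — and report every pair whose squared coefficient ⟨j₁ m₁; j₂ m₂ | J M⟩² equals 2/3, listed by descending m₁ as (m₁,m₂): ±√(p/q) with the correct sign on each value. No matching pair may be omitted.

(0,-2): +√(2/3)

Admissible pairs with m₁+m₂ = M = -2: (-1,-1), (0,-2)
  (m₁,m₂)=(0,-2): CG² = 2/3, CG = +√(2/3)   ← matches the target
  (m₁,m₂)=(-1,-1): CG² = 1/3, CG = −√(1/3)
Pairs with CG² = 2/3: (0,-2): +√(2/3)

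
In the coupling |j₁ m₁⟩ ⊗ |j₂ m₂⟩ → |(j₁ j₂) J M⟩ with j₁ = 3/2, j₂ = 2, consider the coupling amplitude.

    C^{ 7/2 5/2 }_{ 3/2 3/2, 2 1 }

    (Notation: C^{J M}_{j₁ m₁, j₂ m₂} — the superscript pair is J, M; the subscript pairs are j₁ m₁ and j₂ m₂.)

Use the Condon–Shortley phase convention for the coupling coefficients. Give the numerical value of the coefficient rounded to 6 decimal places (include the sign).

+√(4/7) = +0.755929

j₁+j₂−J=0  J+j₁−j₂=3  J−j₁+j₂=4  j₁+j₂+J+1=8
(j₁±m₁, j₂±m₂, J±M) = (3,0,3,1,6,1)
P² = 5184/7
sum k=0..0:
  [0] +1/36 = 1/36
S = 1/36
C² = P²·S² = 4/7 ; C = +0.755929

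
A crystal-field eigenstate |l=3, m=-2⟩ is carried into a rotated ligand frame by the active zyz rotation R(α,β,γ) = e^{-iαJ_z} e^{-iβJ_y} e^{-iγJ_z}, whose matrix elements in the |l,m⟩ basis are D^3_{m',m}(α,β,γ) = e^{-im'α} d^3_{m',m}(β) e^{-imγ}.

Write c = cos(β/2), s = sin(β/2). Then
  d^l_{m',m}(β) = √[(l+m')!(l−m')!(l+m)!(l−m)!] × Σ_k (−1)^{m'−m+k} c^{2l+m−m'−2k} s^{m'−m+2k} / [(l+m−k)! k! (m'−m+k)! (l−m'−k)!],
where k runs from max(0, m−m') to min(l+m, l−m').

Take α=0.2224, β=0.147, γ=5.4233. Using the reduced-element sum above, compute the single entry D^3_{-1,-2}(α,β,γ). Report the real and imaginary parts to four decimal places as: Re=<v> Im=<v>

D^3_{-1,-2}(0.2224,0.1470,5.4233) = e^{-i·-1·0.2224}·d^3_{-1,-2}(0.1470)·e^{-i·-2·5.4233}. Compute d first:
Half-angle: c=0.997300, s=0.073434. N=√(2·24·1·120)=75.894664
k: max(0,(-2)−(-1))=0 … min(3+(-2),3−(-1))=1
  k=0: (−1)^1·75.8947/(24)·0.9973^5·0.0734^1 = -0.229100
  k=1: (−1)^2·75.8947/(12)·0.9973^3·0.0734^3 = +0.002484
d^3_{-1,-2}(0.1470) = -0.229100 +0.002484 = -0.226616
Attach z-rotation phases: D = e^{-i(-1)(0.2224)}·(-0.226616)·e^{-i(-2)(5.4233)} = -0.016624+0.226005i

Re=-0.0166 Im=0.2260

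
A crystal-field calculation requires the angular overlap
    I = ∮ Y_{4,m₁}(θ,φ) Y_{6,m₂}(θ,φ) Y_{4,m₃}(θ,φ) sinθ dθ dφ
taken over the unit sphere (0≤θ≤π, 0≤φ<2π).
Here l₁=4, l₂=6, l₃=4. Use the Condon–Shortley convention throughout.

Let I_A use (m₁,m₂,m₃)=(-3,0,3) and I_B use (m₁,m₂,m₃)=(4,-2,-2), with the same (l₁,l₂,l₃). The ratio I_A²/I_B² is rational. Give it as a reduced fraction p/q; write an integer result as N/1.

l's match ⇒ only the (l;m) 3-j factors differ between A and B.
A: triangle coeff Δ(4,6,4) = 1/1261260; Σ_t [5,6]: t=5:−1/28800 t=6:+1/518400 = -17/518400; (3j)²=289/25740 [(4 6 4; -3 0 3)], sign=+1
B: triangle coeff Δ(4,6,4) = 1/1261260; Σ_t [0,0]: t=0:+1/69120 = 1/69120; (3j)²=4/429 [(4 6 4; 4 -2 -2)], sign=+1
I_A²/I_B² = (289/25740)/(4/429) = 289/240

289/240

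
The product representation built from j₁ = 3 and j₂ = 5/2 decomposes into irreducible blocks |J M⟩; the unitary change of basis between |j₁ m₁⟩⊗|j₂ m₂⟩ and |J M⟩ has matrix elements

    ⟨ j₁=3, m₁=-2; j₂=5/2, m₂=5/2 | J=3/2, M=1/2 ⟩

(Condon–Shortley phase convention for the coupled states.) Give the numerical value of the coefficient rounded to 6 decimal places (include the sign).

√[4·4!2!1!/8! · 1!5!5!0!2!1!] = √(960/7)
  +(−1)^4/∏(4,0,1,1,1,0)! = 1/24  (running 1/24)
⟨..|..⟩ = √(960/7)·(1/24) = +0.487950

+0.487950  (= +√(5/21))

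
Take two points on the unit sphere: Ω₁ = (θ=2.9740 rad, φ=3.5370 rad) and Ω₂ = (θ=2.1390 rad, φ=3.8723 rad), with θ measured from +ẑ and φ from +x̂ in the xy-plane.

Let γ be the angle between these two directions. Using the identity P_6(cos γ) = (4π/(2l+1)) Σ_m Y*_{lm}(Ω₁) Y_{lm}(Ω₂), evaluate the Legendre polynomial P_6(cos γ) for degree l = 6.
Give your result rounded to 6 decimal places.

-0.006729

Expand P_6 via completeness: Σ_{m} conj(Y_{6,m}) at Ω₁ times Y_{6,m} at Ω₂ —
  [-6]  conj(Y_{6,-6})(Ω₁) = -0.00001 + 0.00001j ; Y_{6,-6}(Ω₂) = -0.05582 + 0.16397j ; Δ = -0.00000 - 0.00000j
  [-5]  conj(Y_{6,-5})(Ω₁) = -0.00008 + 0.00020j ; Y_{6,-5}(Ω₂) = -0.33397 + 0.18766j ; Δ = -0.00001 - 0.00008j
  [-4]  conj(Y_{6,-4})(Ω₁) = -0.00003 + 0.00268j ; Y_{6,-4}(Ω₂) = -0.38413 - 0.08540j ; Δ = 0.00024 - 0.00103j
  [-3]  conj(Y_{6,-3})(Ω₁) = 0.00860 + 0.02126j ; Y_{6,-3}(Ω₂) = -0.02264 - 0.03162j ; Δ = 0.00048 - 0.00075j
  [-2]  conj(Y_{6,-2})(Ω₁) = 0.09362 + 0.09464j ; Y_{6,-2}(Ω₂) = -0.03650 + 0.33239j ; Δ = -0.03488 + 0.02767j
  [-1]  conj(Y_{6,-1})(Ω₁) = 0.43920 + 0.18332j ; Y_{6,-1}(Ω₂) = -0.12803 + 0.11474j ; Δ = -0.07726 + 0.02692j
  [+0]  conj(Y_{6,0})(Ω₁) = 0.73823 + 0.00000j ; Y_{6,0}(Ω₂) = 0.29246 + 0.00000j ; Δ = 0.21590 + 0.00000j
  [+1]  conj(Y_{6,1})(Ω₁) = -0.43920 + 0.18332j ; Y_{6,1}(Ω₂) = 0.12803 + 0.11474j ; Δ = -0.07726 - 0.02692j
  [+2]  conj(Y_{6,2})(Ω₁) = 0.09362 - 0.09464j ; Y_{6,2}(Ω₂) = -0.03650 - 0.33239j ; Δ = -0.03488 - 0.02767j
  [+3]  conj(Y_{6,3})(Ω₁) = -0.00860 + 0.02126j ; Y_{6,3}(Ω₂) = 0.02264 - 0.03162j ; Δ = 0.00048 + 0.00075j
  [+4]  conj(Y_{6,4})(Ω₁) = -0.00003 - 0.00268j ; Y_{6,4}(Ω₂) = -0.38413 + 0.08540j ; Δ = 0.00024 + 0.00103j
  [+5]  conj(Y_{6,5})(Ω₁) = 0.00008 + 0.00020j ; Y_{6,5}(Ω₂) = 0.33397 + 0.18766j ; Δ = -0.00001 + 0.00008j
  [+6]  conj(Y_{6,6})(Ω₁) = -0.00001 - 0.00001j ; Y_{6,6}(Ω₂) = -0.05582 - 0.16397j ; Δ = -0.00000 + 0.00000j
Accumulated sum -0.00696 - 0.00000j; after 4π/(2l+1) scaling, -0.00673 - 0.00000j ⇒ P_6 = -0.006729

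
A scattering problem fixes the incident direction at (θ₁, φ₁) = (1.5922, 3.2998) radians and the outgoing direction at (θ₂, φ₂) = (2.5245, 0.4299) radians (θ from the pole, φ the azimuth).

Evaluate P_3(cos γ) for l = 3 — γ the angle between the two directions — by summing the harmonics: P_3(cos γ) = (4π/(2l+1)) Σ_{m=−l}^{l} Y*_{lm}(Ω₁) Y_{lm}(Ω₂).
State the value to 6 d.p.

0.416438

Summing Y*_{l m}(θ₁,φ₁)·Y_{l m}(θ₂,φ₂) over m ∈ [−3, 3]; prefactor 4π/(2·3+1) = 1.795196:
  [-3]  conj(Y_{3,-3})(Ω₁) = (-0.370851, -0.190541) ; Y_{3,-3}(Ω₂) = (0.022427, -0.077672) ; Δ = (-0.023117, 0.024532)
  [-2]  conj(Y_{3,-2})(Ω₁) = (-0.020777, -0.006803) ; Y_{3,-2}(Ω₂) = (-0.182137, 0.211477) ; Δ = (0.005223, -0.003155)
  [-1]  conj(Y_{3,-1})(Ω₁) = (0.318340, 0.050788) ; Y_{3,-1}(Ω₂) = (0.395366, -0.181275) ; Δ = (0.135067, -0.037627)
  [+0]  conj(Y_{3,0})(Ω₁) = (0.023942, -0.000000) ; Y_{3,0}(Ω₂) = (-0.099134, 0.000000) ; Δ = (-0.002373, 0.000000)
  [+1]  conj(Y_{3,1})(Ω₁) = (-0.318340, 0.050788) ; Y_{3,1}(Ω₂) = (-0.395366, -0.181275) ; Δ = (0.135067, 0.037627)
  [+2]  conj(Y_{3,2})(Ω₁) = (-0.020777, 0.006803) ; Y_{3,2}(Ω₂) = (-0.182137, -0.211477) ; Δ = (0.005223, 0.003155)
  [+3]  conj(Y_{3,3})(Ω₁) = (0.370851, -0.190541) ; Y_{3,3}(Ω₂) = (-0.022427, -0.077672) ; Δ = (-0.023117, -0.024532)
Total Σ_m = (0.231974, 0.000000). Multiply by 1.795196: (0.416438, 0.000000). P_3(cos γ) = 0.416438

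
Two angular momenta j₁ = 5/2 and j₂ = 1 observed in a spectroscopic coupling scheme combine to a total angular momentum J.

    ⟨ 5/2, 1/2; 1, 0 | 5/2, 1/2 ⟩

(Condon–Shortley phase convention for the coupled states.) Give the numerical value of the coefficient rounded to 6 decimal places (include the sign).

j₁+j₂−J=1  J+j₁−j₂=4  J−j₁+j₂=1  j₁+j₂+J+1=7
(j₁±m₁, j₂±m₂, J±M) = (3,2,1,1,3,2)
P² = 144/35
sum k=0..1:
  [0] +1/4 = 1/4
  [1] −1/6 = -1/6
S = 1/12
C² = P²·S² = 1/35 ; C = +0.169031

+0.169031  (= +√(1/35))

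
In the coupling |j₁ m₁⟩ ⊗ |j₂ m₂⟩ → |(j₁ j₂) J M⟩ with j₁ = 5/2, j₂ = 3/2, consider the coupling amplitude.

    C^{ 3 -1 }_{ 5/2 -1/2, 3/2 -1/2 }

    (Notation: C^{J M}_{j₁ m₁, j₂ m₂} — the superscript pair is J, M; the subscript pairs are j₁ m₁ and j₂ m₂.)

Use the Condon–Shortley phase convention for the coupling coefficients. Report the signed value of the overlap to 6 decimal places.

j₁+j₂−J=1  J+j₁−j₂=4  J−j₁+j₂=2  j₁+j₂+J+1=8
(j₁±m₁, j₂±m₂, J±M) = (2,3,1,2,2,4)
P² = 48/5
sum k=0..1:
  [0] +1/6 = 1/6
  [1] −1/8 = -1/8
S = 1/24
C² = P²·S² = 1/60 ; C = +0.129099

+0.129099  (= +√(1/60))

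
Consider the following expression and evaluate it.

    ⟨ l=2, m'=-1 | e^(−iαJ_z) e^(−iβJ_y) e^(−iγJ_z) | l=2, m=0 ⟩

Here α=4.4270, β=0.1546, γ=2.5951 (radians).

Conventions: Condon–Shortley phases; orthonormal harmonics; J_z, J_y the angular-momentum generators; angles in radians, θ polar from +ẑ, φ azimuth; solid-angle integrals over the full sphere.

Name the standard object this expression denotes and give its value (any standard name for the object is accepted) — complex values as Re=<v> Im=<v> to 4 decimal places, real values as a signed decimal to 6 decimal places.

This is a Wigner D-matrix element — the rotation-matrix element ⟨l m'| R(α,β,γ) |l m⟩ in the angular-momentum basis.
First d^2_{-1,0}(β=0.1546), then the phase factors e^{-i(-1)α} and e^{-i(0)γ}:
Half-angle: c=0.997014, s=0.077223. N=√(1·6·2·2)=4.898979
Admissible k: 1..2 (factorial args all ≥0)
  k=1: (−1)^0·4.8990/(2)·0.9970^3·0.0772^1 = +0.187468
  k=2: (−1)^1·4.8990/(2)·0.9970^1·0.0772^3 = -0.001125
d^2_{-1,0}(0.1546) = +0.187468 -0.001125 = +0.186343
Attach z-rotation phases: D = e^{-i(-1)(4.4270)}·(+0.186343)·e^{-i(0)(2.5951)} = -0.052461-0.178806i

Wigner D-matrix element, Re=-0.0525 Im=-0.1788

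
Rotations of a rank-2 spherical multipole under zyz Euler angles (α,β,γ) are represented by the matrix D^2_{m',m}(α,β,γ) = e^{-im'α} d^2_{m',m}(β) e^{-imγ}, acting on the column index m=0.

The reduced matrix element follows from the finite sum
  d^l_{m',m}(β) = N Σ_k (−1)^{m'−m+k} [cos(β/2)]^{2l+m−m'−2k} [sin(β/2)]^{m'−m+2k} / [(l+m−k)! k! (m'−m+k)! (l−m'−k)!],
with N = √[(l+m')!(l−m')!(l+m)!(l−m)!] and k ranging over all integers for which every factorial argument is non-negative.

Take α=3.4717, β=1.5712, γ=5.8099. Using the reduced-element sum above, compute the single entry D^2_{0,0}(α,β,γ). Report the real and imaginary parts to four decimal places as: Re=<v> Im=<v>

Re=-0.5000 Im=0.0000

Split into d^2_{0,0}(β=1.5712) × two z-phases.
c=cos(1.571200/2)=0.706964, s=sin(1.571200/2)=0.707249; N=√[2·2·2·2]=4.000000
k∈{0,1,2} keeps every argument non-negative
  k=0: (−1)^0·4.0000/(4)·0.7070^4·0.7072^0 = +0.249798
  k=1: (−1)^1·4.0000/(1)·0.7070^2·0.7072^2 = -1.000000
  k=2: (−1)^2·4.0000/(4)·0.7070^0·0.7072^4 = +0.250202
d^2_{0,0}(1.5712) = +0.249798 -1.000000 +0.250202 = -0.500000
Attach z-rotation phases: D = e^{-i(0)(3.4717)}·(-0.500000)·e^{-i(0)(5.8099)} = -0.500000+0.000000i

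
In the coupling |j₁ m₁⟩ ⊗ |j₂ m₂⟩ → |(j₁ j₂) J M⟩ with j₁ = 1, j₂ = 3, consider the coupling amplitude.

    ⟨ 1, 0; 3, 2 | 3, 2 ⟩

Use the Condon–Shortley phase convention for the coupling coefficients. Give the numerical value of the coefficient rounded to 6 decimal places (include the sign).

-0.577350

triangle: 1!·1!·5!/8! = 120/40320
(j±m)!: 1!·1!·5!·1!·5!·1! = 14400
prefactor² = (2J+1)·Δ·N² = 300
  k=0: +1/(0!·1!·1!·5!·0!·0!) = 1/120
  k=1: −1/(1!·0!·0!·4!·1!·1!) = -1/24
Σ = -1/30  ⇒  CG² = 300·(-1/30)² = 1/3
CG = −√(1/3) = -0.577350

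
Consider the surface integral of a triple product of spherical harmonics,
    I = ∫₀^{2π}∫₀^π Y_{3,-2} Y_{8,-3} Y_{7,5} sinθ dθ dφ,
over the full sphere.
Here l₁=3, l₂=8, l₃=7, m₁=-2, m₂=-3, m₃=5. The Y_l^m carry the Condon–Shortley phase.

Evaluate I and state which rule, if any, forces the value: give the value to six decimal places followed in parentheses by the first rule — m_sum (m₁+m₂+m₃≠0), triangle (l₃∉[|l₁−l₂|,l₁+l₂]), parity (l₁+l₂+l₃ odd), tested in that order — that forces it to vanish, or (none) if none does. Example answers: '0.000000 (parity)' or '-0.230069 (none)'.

0.139051 (none)

Rules hold: Σm=0, L=18 even, 5≤7≤11.
N = 7·17·15 = 1785
Δ = 4!·2!·12!/19! = 1/5290740
Racah Σ t=1..3: t=1:−1/7257600 t=2:+1/2073600 t=3:−1/7257600 = 1/4838400
⇒ 3j(3 8 7; 0 0 0)² = 252/20995, sgn -1
Racah Σ t=3..4: t=3:−1/87091200 t=4:+1/958003200 = -1/95800320
⇒ 3j(3 8 7; -2 -3 5)² = 1000/88179, sgn -1
4πI² = N·(3j₀)²·(3jₘ)² = 252000/1037153
I = +1·√(0.242973/4π) = 0.13905094
No selection rule forces the value: the integral is nonzero (none).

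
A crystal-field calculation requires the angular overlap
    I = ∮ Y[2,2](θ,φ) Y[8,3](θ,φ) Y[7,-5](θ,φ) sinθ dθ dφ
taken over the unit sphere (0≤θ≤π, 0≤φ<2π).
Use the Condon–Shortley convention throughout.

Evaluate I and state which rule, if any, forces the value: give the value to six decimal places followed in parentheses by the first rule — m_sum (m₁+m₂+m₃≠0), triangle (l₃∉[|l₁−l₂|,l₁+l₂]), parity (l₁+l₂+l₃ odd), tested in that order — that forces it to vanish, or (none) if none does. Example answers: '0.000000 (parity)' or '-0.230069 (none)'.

0.000000 (parity)

l₁+l₂+l₃=17 is odd: 3j(l;000)=0 ⇒ I=0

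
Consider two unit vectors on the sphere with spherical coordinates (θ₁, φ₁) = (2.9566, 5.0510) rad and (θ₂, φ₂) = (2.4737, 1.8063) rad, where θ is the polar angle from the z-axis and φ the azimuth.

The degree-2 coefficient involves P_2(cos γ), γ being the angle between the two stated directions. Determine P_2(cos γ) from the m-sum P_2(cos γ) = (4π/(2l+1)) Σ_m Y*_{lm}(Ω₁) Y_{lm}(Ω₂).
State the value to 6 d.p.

0.150271

Addition theorem: P_2(cos γ) = (4π/5) Σ_m Y*_{lm}(Ω₁) Y_{lm}(Ω₂), m = −2…2:
  term(m=-2) = 0.00190 + 0.00040j   from Y*(Ω₁)=-0.01018 - 0.00819j, Y(Ω₂)=-0.13203 + 0.06723j
  term(m=-1) = -0.05219 - 0.00540j   from Y*(Ω₁)=-0.04640 + 0.13175j, Y(Ω₂)=0.08765 + 0.36529j
  term(m=+0) = 0.16038 + 0.00000j   from Y*(Ω₁)=0.59877 + 0.00000j, Y(Ω₂)=0.26786 + 0.00000j
  term(m=+1) = -0.05219 + 0.00540j   from Y*(Ω₁)=0.04640 + 0.13175j, Y(Ω₂)=-0.08765 + 0.36529j
  term(m=+2) = 0.00190 - 0.00040j   from Y*(Ω₁)=-0.01018 + 0.00819j, Y(Ω₂)=-0.13203 - 0.06723j
Σ over m = 0.05979 + 0.00000j; ×(4π/5) → 0.15027 + 0.00000j. Real part: 0.150271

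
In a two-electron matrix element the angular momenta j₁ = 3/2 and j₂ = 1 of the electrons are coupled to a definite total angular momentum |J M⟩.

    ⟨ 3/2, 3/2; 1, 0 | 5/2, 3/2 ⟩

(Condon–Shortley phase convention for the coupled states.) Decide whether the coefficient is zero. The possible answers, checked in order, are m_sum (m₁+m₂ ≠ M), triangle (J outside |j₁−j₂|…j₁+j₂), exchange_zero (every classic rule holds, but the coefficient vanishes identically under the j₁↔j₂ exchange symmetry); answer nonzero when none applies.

nonzero

m-sum: m₁+m₂ = 3/2+0 = 3/2, M = 3/2  ✓
triangle: |j₁−j₂| = 1/2 ≤ J = 5/2 ≤ j₁+j₂ = 5/2  ✓
exchange: j₁≠j₂ or m₁≠m₂ — the exchange symmetry imposes no constraint here
value check: CG = +√(2/5) = +0.632456 ≠ 0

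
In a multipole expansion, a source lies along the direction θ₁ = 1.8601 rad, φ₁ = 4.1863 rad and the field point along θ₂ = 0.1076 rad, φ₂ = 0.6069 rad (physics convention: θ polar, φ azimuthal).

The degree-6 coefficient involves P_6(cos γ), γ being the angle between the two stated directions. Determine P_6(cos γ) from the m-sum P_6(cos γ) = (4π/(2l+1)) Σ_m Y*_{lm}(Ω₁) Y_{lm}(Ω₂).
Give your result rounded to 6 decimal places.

Term-by-term m-sum for l=6 (normalisation 4π/13 = 0.966644):
  [-6]  conj(Y_{6,-6})(Ω₁) = 0.37443 - 0.00559j ; Y_{6,-6}(Ω₂) = -0.00000 + 0.00000j ; Δ = -0.00000 + 0.00000j
  [-5]  conj(Y_{6,-5})(Ω₁) = 0.18888 - 0.33677j ; Y_{6,-5}(Ω₂) = -0.00002 - 0.00000j ; Δ = -0.00001 + 0.00001j
  [-4]  conj(Y_{6,-4})(Ω₁) = 0.01604 + 0.02715j ; Y_{6,-4}(Ω₂) = -0.00035 - 0.00031j ; Δ = 0.00000 - 0.00001j
  [-3]  conj(Y_{6,-3})(Ω₁) = 0.34435 - 0.00257j ; Y_{6,-3}(Ω₂) = -0.00156 - 0.00612j ; Δ = -0.00055 - 0.00210j
  [-2]  conj(Y_{6,-2})(Ω₁) = 0.03654 - 0.06402j ; Y_{6,-2}(Ω₂) = 0.02028 - 0.05438j ; Δ = -0.00274 - 0.00329j
  [-1]  conj(Y_{6,-1})(Ω₁) = 0.15708 + 0.27051j ; Y_{6,-1}(Ω₂) = 0.27421 - 0.19039j ; Δ = 0.09458 + 0.04427j
  [+0]  conj(Y_{6,0})(Ω₁) = 0.10067 + 0.00000j ; Y_{6,0}(Ω₂) = 0.89711 + 0.00000j ; Δ = 0.09032 + 0.00000j
  [+1]  conj(Y_{6,1})(Ω₁) = -0.15708 + 0.27051j ; Y_{6,1}(Ω₂) = -0.27421 - 0.19039j ; Δ = 0.09458 - 0.04427j
  [+2]  conj(Y_{6,2})(Ω₁) = 0.03654 + 0.06402j ; Y_{6,2}(Ω₂) = 0.02028 + 0.05438j ; Δ = -0.00274 + 0.00329j
  [+3]  conj(Y_{6,3})(Ω₁) = -0.34435 - 0.00257j ; Y_{6,3}(Ω₂) = 0.00156 - 0.00612j ; Δ = -0.00055 + 0.00210j
  [+4]  conj(Y_{6,4})(Ω₁) = 0.01604 - 0.02715j ; Y_{6,4}(Ω₂) = -0.00035 + 0.00031j ; Δ = 0.00000 + 0.00001j
  [+5]  conj(Y_{6,5})(Ω₁) = -0.18888 - 0.33677j ; Y_{6,5}(Ω₂) = 0.00002 - 0.00000j ; Δ = -0.00001 - 0.00001j
  [+6]  conj(Y_{6,6})(Ω₁) = 0.37443 + 0.00559j ; Y_{6,6}(Ω₂) = -0.00000 - 0.00000j ; Δ = -0.00000 - 0.00000j
Accumulated sum 0.27288 + 0.00000j; after 4π/(2l+1) scaling, 0.26377 + 0.00000j ⇒ P_6 = 0.263774

0.263774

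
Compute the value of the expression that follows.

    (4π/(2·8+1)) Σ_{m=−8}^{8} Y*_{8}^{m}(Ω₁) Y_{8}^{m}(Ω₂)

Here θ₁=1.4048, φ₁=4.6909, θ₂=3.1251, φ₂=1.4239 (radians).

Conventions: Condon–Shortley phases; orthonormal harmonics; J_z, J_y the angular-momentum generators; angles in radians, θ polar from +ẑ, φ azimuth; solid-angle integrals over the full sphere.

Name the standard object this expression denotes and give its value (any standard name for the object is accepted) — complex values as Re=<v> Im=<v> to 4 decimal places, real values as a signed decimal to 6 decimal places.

This sum is the spherical-harmonic addition theorem: it equals the Legendre polynomial P_l(cos γ) of the angle γ between the two directions.
Expand P_8 via completeness: Σ_{m} conj(Y_{8,m}) at Ω₁ times Y_{8,m} at Ω₂ —
  m=-8: Y*=+0.454601-0.078930i  Y=+0.000000+0.000000i  product +0.000000+0.000000i
  m=-7: Y*=+0.046337+0.305718i  Y=+0.000000-0.000000i  product +0.000000+0.000000i
  m=-6: Y*=+0.202849-0.026300i  Y=-0.000000-0.000000i  product -0.000000-0.000000i
  m=-5: Y*=+0.034829+0.322911i  Y=-0.000000+0.000000i  product -0.000000-0.000000i
  m=-4: Y*=+0.107971-0.009304i  Y=+0.000001+0.000001i  product +0.000000+0.000000i
  m=-3: Y*=+0.020687+0.320443i  Y=+0.000027-0.000057i  product +0.000019+0.000007i
  m=-2: Y*=+0.063537-0.002732i  Y=-0.002683-0.000812i  product -0.000173-0.000044i
  m=-1: Y*=+0.006809+0.316821i  Y=-0.011883+0.080314i  product -0.025526-0.003218i
  m=+0: Y*=+0.050192-0.000000i  Y=+1.157419+0.000000i  product +0.058093+0.000000i
  m=+1: Y*=-0.006809+0.316821i  Y=+0.011883+0.080314i  product -0.025526+0.003218i
  m=+2: Y*=+0.063537+0.002732i  Y=-0.002683+0.000812i  product -0.000173+0.000044i
  m=+3: Y*=-0.020687+0.320443i  Y=-0.000027-0.000057i  product +0.000019-0.000007i
  m=+4: Y*=+0.107971+0.009304i  Y=+0.000001-0.000001i  product +0.000000-0.000000i
  m=+5: Y*=-0.034829+0.322911i  Y=+0.000000+0.000000i  product -0.000000+0.000000i
  m=+6: Y*=+0.202849+0.026300i  Y=-0.000000+0.000000i  product -0.000000+0.000000i
  m=+7: Y*=-0.046337+0.305718i  Y=-0.000000-0.000000i  product +0.000000-0.000000i
  m=+8: Y*=+0.454601+0.078930i  Y=+0.000000-0.000000i  product +0.000000-0.000000i
Total Σ_m = +0.006734+0.000000i. Multiply by 0.739198: +0.004977+0.000000i. P_8(cos γ) = 0.004977

Legendre polynomial (addition theorem), +0.004977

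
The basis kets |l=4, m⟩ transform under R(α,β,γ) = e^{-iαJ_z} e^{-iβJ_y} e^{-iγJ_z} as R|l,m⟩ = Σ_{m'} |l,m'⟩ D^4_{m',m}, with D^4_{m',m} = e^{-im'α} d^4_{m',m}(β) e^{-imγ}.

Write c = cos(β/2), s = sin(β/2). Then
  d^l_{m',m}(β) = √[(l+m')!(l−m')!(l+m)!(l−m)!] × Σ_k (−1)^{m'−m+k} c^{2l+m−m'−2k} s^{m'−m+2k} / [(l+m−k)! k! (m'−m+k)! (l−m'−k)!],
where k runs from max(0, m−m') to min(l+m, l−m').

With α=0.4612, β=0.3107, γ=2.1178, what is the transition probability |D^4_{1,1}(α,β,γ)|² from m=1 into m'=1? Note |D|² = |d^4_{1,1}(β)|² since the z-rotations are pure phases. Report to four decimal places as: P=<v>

Split into d^4_{1,1}(β=0.3107) × two z-phases.
With c≡cos(β/2)=0.987957 and s≡sin(β/2)=0.154726, N=[120·6·120·6]^{1/2}=720.000000
k∈{0,1,2,3} keeps every argument non-negative
  k=0: (−1)^0·720.0000/(720)·0.9880^8·0.1547^0 = +0.907624
  k=1: (−1)^1·720.0000/(48)·0.9880^6·0.1547^2 = -0.333923
  k=2: (−1)^2·720.0000/(24)·0.9880^4·0.1547^4 = +0.016380
  k=3: (−1)^3·720.0000/(72)·0.9880^2·0.1547^6 = -0.000134
d^4_{1,1}(0.3107) = +0.907624 -0.333923 +0.016380 -0.000134 = +0.589947
|D^4_{1,1}|² = |d^4_{1,1}(β)|² = (+0.589947)² = 0.348038 (the z-rotation phases have unit modulus)

P=0.3480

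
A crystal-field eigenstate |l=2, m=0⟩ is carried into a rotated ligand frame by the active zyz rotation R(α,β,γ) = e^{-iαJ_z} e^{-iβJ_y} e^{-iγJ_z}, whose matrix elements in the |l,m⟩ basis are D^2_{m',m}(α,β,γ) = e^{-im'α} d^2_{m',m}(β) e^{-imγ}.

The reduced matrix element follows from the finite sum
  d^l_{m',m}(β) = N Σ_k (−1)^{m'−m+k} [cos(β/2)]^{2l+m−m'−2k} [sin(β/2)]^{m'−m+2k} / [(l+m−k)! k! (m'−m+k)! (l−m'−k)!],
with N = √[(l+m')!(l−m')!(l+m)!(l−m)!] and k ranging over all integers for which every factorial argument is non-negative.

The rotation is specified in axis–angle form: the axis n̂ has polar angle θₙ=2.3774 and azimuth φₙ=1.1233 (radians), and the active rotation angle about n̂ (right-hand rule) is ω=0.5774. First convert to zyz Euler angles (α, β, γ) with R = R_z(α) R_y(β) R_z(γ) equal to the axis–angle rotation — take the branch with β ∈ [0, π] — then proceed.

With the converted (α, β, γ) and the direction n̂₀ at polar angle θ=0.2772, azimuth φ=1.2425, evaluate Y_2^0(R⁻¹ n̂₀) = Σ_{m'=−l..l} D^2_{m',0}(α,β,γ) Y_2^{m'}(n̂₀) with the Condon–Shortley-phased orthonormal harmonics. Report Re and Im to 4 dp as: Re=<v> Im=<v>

Re=0.3728 Im=0.0000

Axis–angle → zyz. n̂ = (sinθₙcosφₙ, sinθₙsinφₙ, cosθₙ) = (+0.299415, +0.623820, -0.721941), ω = 0.5774.
R = I cosω + sinω [n̂]ₓ + (1−cosω) n̂n̂ᵀ gives
  R = [+0.852418, +0.424350, +0.305467; -0.363790, +0.900972, -0.236446; -0.375553, +0.090425, +0.922379]
β = atan2(√(R₁₃²+R₂₃²), R₃₃) = 0.396602; α = atan2(R₂₃, R₁₃) mod 2π = 5.624472; γ = atan2(R₃₂, −R₃₁) mod 2π = 0.236280
Need the full column D^2_{m',0} for m'=−2..2 at α=5.6245, β=0.3966, γ=0.2363.
cos(β/2)=0.980403, sin(β/2)=0.197004
d^2_{-2,0}: single k=2 term ⇒ +0.091376;  D = +0.022905-0.088459i
d^2_{-1,0}: k∈[1..2] ⇒ +0.454741 -0.018361 = +0.436379;  D = +0.345080-0.267108i
d^2_{0,0}: k∈[0..2] ⇒ +0.923885 -0.149217 +0.001506 = +0.776175;  D = +0.776175+0.000000i
d^2_{1,0}: k∈[0..1] ⇒ -0.454741 +0.018361 = -0.436379;  D = -0.345080-0.267108i
d^2_{2,0}: single k=0 term ⇒ +0.091376;  D = +0.022905+0.088459i
Y_2^{m'}(θ=0.2772,φ=1.2425) and Σ D·Y over m':
  (+0.0229-0.0885i)·(-0.0229-0.0177i)  (+0.3451-0.2671i)·(+0.0656-0.1925i)  (+0.7762+0.0000i)·(+0.5599+0.0000i)  (-0.3451-0.2671i)·(-0.0656-0.1925i)  (+0.0229+0.0885i)·(-0.0229+0.0177i)
Y_2^0(R⁻¹ n̂) = +0.372845-0.000000i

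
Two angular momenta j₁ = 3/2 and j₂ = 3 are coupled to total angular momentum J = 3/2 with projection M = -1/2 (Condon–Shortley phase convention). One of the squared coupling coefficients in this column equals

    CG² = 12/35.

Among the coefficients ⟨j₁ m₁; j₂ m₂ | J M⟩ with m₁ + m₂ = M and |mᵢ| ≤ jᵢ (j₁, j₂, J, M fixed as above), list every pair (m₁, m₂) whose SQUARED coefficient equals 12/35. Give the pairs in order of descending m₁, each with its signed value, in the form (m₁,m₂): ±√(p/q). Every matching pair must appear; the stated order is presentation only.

(1/2,-1): −√(12/35)

Admissible pairs with m₁+m₂ = M = -1/2: (-3/2,1), (-1/2,0), (1/2,-1), (3/2,-2)
  (m₁,m₂)=(3/2,-2): CG² = 2/7, CG = +√(2/7)
  (m₁,m₂)=(1/2,-1): CG² = 12/35, CG = −√(12/35)   ← matches the target
  (m₁,m₂)=(-1/2,0): CG² = 9/35, CG = +√(9/35)
  (m₁,m₂)=(-3/2,1): CG² = 4/35, CG = −√(4/35)
Pairs with CG² = 12/35: (1/2,-1): −√(12/35)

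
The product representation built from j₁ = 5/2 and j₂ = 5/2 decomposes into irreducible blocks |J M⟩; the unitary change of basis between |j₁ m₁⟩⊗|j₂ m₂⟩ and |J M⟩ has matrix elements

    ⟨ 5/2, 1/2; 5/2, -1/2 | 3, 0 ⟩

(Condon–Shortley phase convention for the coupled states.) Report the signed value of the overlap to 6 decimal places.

triangle: 2!·3!·3!/9! = 72/362880
(j±m)!: 3!·2!·2!·3!·3!·3! = 5184
prefactor² = (2J+1)·Δ·N² = 36/5
  k=0: +1/(0!·2!·2!·2!·1!·1!) = 1/8
  k=1: −1/(1!·1!·1!·1!·2!·2!) = -1/4
  k=2: +1/(2!·0!·0!·0!·3!·3!) = 1/72
Σ = -1/9  ⇒  CG² = 36/5·(-1/9)² = 4/45
CG = −√(4/45) = -0.298142

-0.298142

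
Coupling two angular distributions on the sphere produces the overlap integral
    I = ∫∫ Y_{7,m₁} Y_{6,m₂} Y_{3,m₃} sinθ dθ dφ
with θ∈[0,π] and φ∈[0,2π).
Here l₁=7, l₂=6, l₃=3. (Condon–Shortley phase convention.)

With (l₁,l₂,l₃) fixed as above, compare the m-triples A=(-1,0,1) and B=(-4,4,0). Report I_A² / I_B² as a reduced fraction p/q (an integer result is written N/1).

1183/1408

Shared (l₁,l₂,l₃)=(7,6,3): N and (l;000)² cancel in I_A²/I_B².
A: Δ = 10!·4!·2!/17! = 1/2042040; Racah Σ t=4..6: t=4:+1/829440 t=5:−1/86400 t=6:+1/138240 = -13/4147200; ⇒ 3j(7 6 3; -1 0 1)² = 13/3740, sgn -1
B: Δ = 10!·4!·2!/17! = 1/2042040; Racah Σ t=8..10: t=8:+1/967680 t=9:−1/1451520 t=10:+1/43545600 = 1/2721600; ⇒ 3j(7 6 3; -4 4 0)² = 32/7735, sgn -1
I_A²/I_B² = (13/3740)/(32/7735) = 1183/1408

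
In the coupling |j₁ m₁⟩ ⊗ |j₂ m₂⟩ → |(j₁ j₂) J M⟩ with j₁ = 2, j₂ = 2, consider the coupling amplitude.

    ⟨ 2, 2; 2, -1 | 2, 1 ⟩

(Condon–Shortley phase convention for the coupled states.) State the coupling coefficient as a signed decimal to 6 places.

j₁+j₂−J=2  J+j₁−j₂=2  J−j₁+j₂=2  j₁+j₂+J+1=7
(j₁±m₁, j₂±m₂, J±M) = (4,0,1,3,3,1)
P² = 48/7
sum k=0..0:
  [0] +1/4 = 1/4
S = 1/4
C² = P²·S² = 3/7 ; C = +0.654654

+√(3/7) = +0.654654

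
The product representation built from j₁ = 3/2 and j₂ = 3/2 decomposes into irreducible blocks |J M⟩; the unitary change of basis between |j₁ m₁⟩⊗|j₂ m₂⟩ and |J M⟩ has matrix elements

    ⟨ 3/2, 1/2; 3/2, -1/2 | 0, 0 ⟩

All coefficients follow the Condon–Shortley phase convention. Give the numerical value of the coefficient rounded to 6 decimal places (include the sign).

−√(1/4) ≈ -0.500000

√[1·3!0!0!/4! · 2!1!1!2!0!0!] = √(1)
  +(−1)^1/∏(1,2,0,0,0,0)! = -1/2  (running -1/2)
⟨..|..⟩ = √(1)·(-1/2) = -0.500000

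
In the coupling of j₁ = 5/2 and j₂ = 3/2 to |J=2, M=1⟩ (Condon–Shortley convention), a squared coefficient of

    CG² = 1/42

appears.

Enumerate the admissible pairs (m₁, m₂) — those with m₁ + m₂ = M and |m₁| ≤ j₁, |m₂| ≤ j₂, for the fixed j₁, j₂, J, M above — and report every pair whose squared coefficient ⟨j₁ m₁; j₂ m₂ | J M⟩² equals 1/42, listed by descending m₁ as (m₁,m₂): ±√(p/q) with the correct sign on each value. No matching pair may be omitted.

(3/2,-1/2): +√(1/42)

Admissible pairs with m₁+m₂ = M = 1: (-1/2,3/2), (1/2,1/2), (3/2,-1/2), (5/2,-3/2)
  (m₁,m₂)=(5/2,-3/2): CG² = 5/14, CG = +√(5/14)
  (m₁,m₂)=(3/2,-1/2): CG² = 1/42, CG = +√(1/42)   ← matches the target
  (m₁,m₂)=(1/2,1/2): CG² = 25/84, CG = −√(25/84)
  (m₁,m₂)=(-1/2,3/2): CG² = 9/28, CG = +√(9/28)
Pairs with CG² = 1/42: (3/2,-1/2): +√(1/42)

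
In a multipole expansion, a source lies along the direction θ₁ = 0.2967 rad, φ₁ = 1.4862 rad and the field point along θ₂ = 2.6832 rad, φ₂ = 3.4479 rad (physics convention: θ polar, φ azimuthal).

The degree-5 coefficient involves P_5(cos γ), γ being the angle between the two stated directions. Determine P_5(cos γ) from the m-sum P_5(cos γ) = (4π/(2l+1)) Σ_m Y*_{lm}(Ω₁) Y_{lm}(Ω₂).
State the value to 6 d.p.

-0.004805

Expand P_5 via completeness: Σ_{m} conj(Y_{5,m}) at Ω₁ times Y_{5,m} at Ω₂ —
  term(m=-5) = -0.00001 + 0.00000j   from Y*(Ω₁)=0.00041 + 0.00090j, Y(Ω₂)=-0.00031 + 0.00787j
  term(m=-4) = -0.00000 + 0.00052j   from Y*(Ω₁)=0.00967 - 0.00340j, Y(Ω₂)=-0.01709 + 0.04748j
  term(m=-3) = 0.01077 + 0.00453j   from Y*(Ω₁)=-0.01570 - 0.06051j, Y(Ω₂)=-0.11344 + 0.14864j
  term(m=-2) = 0.07206 - 0.07154j   from Y*(Ω₁)=-0.23810 + 0.04067j, Y(Ω₂)=-0.34393 + 0.24172j
  term(m=-1) = -0.09677 - 0.23482j   from Y*(Ω₁)=0.04557 + 0.53744j, Y(Ω₂)=-0.44896 + 0.14199j
  term(m=+0) = 0.02370 + 0.00000j   from Y*(Ω₁)=0.41085 + 0.00000j, Y(Ω₂)=0.05767 + 0.00000j
  term(m=+1) = -0.09677 + 0.23482j   from Y*(Ω₁)=-0.04557 + 0.53744j, Y(Ω₂)=0.44896 + 0.14199j
  term(m=+2) = 0.07206 + 0.07154j   from Y*(Ω₁)=-0.23810 - 0.04067j, Y(Ω₂)=-0.34393 - 0.24172j
  term(m=+3) = 0.01077 - 0.00453j   from Y*(Ω₁)=0.01570 - 0.06051j, Y(Ω₂)=0.11344 + 0.14864j
  term(m=+4) = -0.00000 - 0.00052j   from Y*(Ω₁)=0.00967 + 0.00340j, Y(Ω₂)=-0.01709 - 0.04748j
  term(m=+5) = -0.00001 - 0.00000j   from Y*(Ω₁)=-0.00041 + 0.00090j, Y(Ω₂)=0.00031 + 0.00787j
Accumulated sum -0.00421 + 0.00000j; after 4π/(2l+1) scaling, -0.00480 + 0.00000j ⇒ P_5 = -0.004805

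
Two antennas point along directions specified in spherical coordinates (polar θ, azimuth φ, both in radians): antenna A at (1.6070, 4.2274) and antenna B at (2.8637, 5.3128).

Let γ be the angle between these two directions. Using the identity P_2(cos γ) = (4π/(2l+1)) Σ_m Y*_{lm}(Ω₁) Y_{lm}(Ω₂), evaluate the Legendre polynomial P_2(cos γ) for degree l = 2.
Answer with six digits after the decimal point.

Summing Y*_{l m}(θ₁,φ₁)·Y_{l m}(θ₂,φ₂) over m ∈ [−2, 2]; prefactor 4π/(2·2+1) = 2.513274:
  term(m=-2) = -0.006332-0.009255i   from Y*(Ω₁)=-0.218082+0.318210i, Y(Ω₂)=-0.010511+0.027103i
  term(m=-1) = +0.002657-0.005037i   from Y*(Ω₁)=+0.013028+0.024722i, Y(Ω₂)=-0.115145-0.168158i
  term(m=+0) = -0.175792-0.000000i   from Y*(Ω₁)=-0.314152-0.000000i, Y(Ω₂)=+0.559577+0.000000i
  term(m=+1) = +0.002657+0.005037i   from Y*(Ω₁)=-0.013028+0.024722i, Y(Ω₂)=+0.115145-0.168158i
  term(m=+2) = -0.006332+0.009255i   from Y*(Ω₁)=-0.218082-0.318210i, Y(Ω₂)=-0.010511-0.027103i
Σ over m = -0.183142+0.000000i; ×(4π/5) → -0.460286+0.000000i. Real part: -0.460286

-0.460286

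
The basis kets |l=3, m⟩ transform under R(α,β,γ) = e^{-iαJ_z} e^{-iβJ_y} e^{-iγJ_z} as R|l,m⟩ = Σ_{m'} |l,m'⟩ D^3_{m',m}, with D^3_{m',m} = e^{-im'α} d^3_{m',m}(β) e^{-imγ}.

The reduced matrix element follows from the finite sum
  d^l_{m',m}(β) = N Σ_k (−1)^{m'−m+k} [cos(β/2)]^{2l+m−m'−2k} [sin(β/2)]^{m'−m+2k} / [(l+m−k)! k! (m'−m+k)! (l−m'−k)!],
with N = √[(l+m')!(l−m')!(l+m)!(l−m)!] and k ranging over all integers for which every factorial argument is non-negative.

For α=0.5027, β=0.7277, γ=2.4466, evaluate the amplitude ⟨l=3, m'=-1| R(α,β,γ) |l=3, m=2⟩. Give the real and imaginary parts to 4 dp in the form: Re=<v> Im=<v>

Split into d^3_{-1,2}(β=0.7277) × two z-phases.
With c≡cos(β/2)=0.934534 and s≡sin(β/2)=0.355875, N=[2·24·120·1]^{1/2}=75.894664
The bounds max(0,m−m')=3 and min(l+m,l−m')=4 give 2 terms
  k=3: (−1)^0·75.8947/(12)·0.9345^3·0.3559^3 = +0.232652
  k=4: (−1)^1·75.8947/(24)·0.9345^1·0.3559^5 = -0.016869
d^3_{-1,2}(0.7277) = +0.232652 -0.016869 = +0.215783
D = (+0.876285+0.481793i)·(+0.215783)·(+0.179827+0.983698i) = -0.068265+0.204700i

Re=-0.0683 Im=0.2047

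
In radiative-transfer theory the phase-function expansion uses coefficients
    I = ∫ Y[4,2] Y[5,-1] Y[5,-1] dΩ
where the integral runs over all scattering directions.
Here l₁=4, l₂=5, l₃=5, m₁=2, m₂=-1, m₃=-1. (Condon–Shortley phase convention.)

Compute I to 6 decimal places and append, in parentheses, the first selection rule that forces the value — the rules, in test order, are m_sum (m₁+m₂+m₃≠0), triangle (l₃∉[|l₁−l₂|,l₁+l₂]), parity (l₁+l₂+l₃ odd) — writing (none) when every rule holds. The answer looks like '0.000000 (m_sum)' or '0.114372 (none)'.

0.137240 (none)

Checks pass: Σm=0; 14 even; l₃=5∈[1,9].
(2·4+1)(2·5+1)(2·5+1) = 1089
Δ: 4! 4! 6! / 15! → 1/3153150
sum: t=0:+1/69120 t=1:−1/1728 t=2:+1/576 t=3:−1/1728 t=4:+1/69120 = 7/11520
3j²(4 5 5; 0 0 0) = Δ·Π!·Σ² = 2/143  (sign -1)
sum: t=0:+1/4608 t=1:−1/1296 t=2:+1/4608 = -7/20736
3j²(4 5 5; 2 -1 -1) = Δ·Π!·Σ² = 20/1287  (sign -1)
combine: 4πI² = 1089·2/143·20/1287 = 40/169
take √, sign +1: I = 0.13724032
No selection rule forces the value: the integral is nonzero (none).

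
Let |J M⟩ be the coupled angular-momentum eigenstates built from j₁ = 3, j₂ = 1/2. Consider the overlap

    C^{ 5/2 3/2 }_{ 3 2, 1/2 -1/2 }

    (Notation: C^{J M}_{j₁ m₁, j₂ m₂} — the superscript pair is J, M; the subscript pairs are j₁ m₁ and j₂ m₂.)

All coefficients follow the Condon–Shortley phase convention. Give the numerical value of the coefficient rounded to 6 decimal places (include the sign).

+0.845154  (= +√(5/7))

triangle: 1!×5!×0!/7! = 120/5040
(j±m)!: 5!×1!×0!×1!×4!×1! = 2880
prefactor² = (2J+1)×Δ×N² = 2880/7
  k=0: +1/(0!×1!×1!×0!×4!×0!) = 1/24
Σ = 1/24  ⇒  CG² = 2880/7×(1/24)² = 5/7
CG = +√(5/7) = +0.845154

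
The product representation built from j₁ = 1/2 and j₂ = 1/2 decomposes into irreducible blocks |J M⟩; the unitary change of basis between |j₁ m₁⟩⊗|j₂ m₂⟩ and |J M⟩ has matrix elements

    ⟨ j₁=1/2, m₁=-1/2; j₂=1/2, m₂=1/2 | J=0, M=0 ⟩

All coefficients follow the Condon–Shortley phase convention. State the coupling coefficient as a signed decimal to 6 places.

−√(1/2) = -0.707107

triangle: 1!*0!*0!/2! = 1/2
(j±m)!: 0!*1!*1!*0!*0!*0! = 1
prefactor² = (2J+1)*Δ*N² = 1/2
  k=1: −1/(1!*0!*0!*0!*0!*0!) = -1
Σ = -1  ⇒  CG² = 1/2*(-1)² = 1/2
CG = −√(1/2) = -0.707107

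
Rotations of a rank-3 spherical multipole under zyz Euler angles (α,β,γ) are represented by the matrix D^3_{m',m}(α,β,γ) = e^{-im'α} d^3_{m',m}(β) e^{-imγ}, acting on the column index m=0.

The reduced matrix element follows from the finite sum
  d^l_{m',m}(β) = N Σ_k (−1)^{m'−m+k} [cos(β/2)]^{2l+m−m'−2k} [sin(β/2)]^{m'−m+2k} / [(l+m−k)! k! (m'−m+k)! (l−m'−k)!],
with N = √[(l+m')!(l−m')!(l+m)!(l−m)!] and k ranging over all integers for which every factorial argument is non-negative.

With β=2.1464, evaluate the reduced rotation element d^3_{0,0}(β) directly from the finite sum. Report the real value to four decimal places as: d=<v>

d^3_{0,0}(β=2.1464) via the finite sum:
With c≡cos(β/2)=0.477315 and s≡sin(β/2)=0.878732, N=[6·6·6·6]^{1/2}=36.000000
Admissible k: 0..3 (factorial args all ≥0)
  k=0: (−1)^0·36.0000/(36)·0.4773^6·0.8787^0 = +0.011826
  k=1: (−1)^1·36.0000/(4)·0.4773^4·0.8787^2 = -0.360724
  k=2: (−1)^2·36.0000/(4)·0.4773^2·0.8787^4 = +1.222584
  k=3: (−1)^3·36.0000/(36)·0.4773^0·0.8787^6 = -0.460405
d^3_{0,0}(2.1464) = +0.011826 -0.360724 +1.222584 -0.460405 = +0.413281

d=0.4133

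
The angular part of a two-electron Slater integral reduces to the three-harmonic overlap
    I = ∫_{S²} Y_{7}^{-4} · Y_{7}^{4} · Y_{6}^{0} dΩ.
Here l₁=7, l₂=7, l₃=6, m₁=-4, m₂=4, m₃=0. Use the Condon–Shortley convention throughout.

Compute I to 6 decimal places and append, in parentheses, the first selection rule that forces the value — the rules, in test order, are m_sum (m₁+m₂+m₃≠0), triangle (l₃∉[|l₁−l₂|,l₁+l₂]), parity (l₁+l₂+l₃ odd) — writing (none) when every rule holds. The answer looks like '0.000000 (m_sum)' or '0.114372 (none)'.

m-sum 0 ✓  L=20 even ✓  0≤6≤14 ✓
Π(2lᵢ+1) = 15×15×13 = 2925
triangle coeff Δ(7,7,6) = 1/2444321880
Σ_t [1,7]: t=1:−1/2612736000 t=2:+1/20736000 t=3:−1/1658880 t=4:+1/746496 t=5:−1/1658880 t=6:+1/20736000 t=7:−1/2612736000 = 1/4354560
(3j)²=1000/138567 [(7 7 6; 0 0 0)], sign=+1
Σ_t [5,8]: t=5:−1/373248000 t=6:+1/20736000 t=7:−1/11612160 t=8:+1/52254720 = -1/46656000
(3j)²=352/62985 [(7 7 6; -4 4 0)], sign=-1
⇒ 4πI² = 160000/1356277
I = (-1)√(160000/1356277/(4π)) = -0.09689042
No selection rule forces the value: the integral is nonzero (none).

-0.096890 (none)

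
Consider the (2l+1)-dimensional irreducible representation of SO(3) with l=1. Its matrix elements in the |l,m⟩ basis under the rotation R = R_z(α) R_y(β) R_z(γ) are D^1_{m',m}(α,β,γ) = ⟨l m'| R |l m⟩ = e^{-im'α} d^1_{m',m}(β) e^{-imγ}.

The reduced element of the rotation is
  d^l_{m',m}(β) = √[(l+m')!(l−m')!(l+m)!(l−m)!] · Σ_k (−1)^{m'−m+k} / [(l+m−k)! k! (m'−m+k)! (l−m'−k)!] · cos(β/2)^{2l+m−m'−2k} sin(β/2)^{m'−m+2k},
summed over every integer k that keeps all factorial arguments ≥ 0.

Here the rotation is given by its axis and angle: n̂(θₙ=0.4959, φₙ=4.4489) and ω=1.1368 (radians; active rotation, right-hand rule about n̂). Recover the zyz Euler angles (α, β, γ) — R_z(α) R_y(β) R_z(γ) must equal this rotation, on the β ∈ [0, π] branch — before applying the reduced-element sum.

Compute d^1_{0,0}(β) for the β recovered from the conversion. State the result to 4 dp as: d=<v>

d=0.8688

Axis–angle → zyz. n̂ = (sinθₙcosφₙ, sinθₙsinφₙ, cosθₙ) = (-0.123929, -0.459401, +0.879541), ω = 1.1368.
R = I cosω + sinω [n̂]ₓ + (1−cosω) n̂n̂ᵀ gives
  R = [+0.429400, -0.765008, -0.479977; +0.830993, +0.542803, -0.121715; +0.353646, -0.346594, +0.868797]
β = atan2(√(R₁₃²+R₂₃²), R₃₃) = 0.518029; α = atan2(R₂₃, R₁₃) mod 2π = 3.389942; γ = atan2(R₃₂, −R₃₁) mod 2π = 3.916920
d^1_{0,0}(β=0.5180) via the finite sum:
Half-angle: c=0.966643, s=0.256128. N=√(1·1·1·1)=1.000000
k∈{0,1} keeps every argument non-negative
  k=0: (−1)^0·1.0000/(1)·0.9666^2·0.2561^0 = +0.934398
  k=1: (−1)^1·1.0000/(1)·0.9666^0·0.2561^2 = -0.065602
d^1_{0,0}(0.5180) = +0.934398 -0.065602 = +0.868797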